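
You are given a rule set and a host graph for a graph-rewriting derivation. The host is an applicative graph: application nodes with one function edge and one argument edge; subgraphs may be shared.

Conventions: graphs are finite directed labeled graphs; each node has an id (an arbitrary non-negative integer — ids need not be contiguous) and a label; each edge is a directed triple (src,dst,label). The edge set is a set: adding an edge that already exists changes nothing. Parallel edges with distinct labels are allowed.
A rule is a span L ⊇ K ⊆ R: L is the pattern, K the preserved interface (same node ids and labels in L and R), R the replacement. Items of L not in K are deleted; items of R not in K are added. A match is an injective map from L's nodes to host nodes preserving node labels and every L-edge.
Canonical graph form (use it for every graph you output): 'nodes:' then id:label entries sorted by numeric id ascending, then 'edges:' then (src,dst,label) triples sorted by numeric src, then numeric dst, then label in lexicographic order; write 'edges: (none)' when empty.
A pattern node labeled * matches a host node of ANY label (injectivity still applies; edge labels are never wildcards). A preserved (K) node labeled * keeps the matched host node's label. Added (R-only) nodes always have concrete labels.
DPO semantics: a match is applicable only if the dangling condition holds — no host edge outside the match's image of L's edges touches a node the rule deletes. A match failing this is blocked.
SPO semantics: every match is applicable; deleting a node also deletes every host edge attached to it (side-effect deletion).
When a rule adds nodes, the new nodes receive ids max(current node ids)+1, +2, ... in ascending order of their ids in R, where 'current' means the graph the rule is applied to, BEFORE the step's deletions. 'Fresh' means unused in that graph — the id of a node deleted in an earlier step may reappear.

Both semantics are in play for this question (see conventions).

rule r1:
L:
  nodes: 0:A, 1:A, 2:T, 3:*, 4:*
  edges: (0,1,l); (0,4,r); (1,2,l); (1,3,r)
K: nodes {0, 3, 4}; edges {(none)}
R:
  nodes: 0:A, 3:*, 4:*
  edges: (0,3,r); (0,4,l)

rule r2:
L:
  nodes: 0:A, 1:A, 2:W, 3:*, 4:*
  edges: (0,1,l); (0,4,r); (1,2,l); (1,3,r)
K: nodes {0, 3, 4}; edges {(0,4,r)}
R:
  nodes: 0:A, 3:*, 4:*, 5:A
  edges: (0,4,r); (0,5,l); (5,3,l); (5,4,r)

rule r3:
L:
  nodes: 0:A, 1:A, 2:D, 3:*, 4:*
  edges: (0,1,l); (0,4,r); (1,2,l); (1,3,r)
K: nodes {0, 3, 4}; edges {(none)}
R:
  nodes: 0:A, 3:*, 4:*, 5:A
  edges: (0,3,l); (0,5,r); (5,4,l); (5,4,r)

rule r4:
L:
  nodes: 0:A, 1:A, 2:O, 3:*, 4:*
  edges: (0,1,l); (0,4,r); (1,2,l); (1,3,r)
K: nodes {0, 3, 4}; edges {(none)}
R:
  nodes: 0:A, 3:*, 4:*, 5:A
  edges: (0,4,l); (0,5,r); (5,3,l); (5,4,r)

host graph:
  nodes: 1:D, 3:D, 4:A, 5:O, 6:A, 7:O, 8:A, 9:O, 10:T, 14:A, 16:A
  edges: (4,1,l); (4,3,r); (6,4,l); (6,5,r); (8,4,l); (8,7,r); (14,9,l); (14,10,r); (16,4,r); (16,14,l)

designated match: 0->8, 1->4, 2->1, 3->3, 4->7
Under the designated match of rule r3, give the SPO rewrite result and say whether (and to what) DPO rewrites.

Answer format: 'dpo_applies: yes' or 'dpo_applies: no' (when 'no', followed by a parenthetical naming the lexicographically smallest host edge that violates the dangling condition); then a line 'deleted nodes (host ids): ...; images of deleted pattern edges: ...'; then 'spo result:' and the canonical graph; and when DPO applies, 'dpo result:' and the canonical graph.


dpo_applies: no
(the rule deletes node 4, which keeps host edge (6,4,l) outside the match image — the dangling condition fails, DPO blocks; SPO proceeds and side-deletes such edges)
deleted nodes (host ids): 1, 4; images of deleted pattern edges: (4,1,l); (4,3,r); (8,4,l); (8,7,r)
spo result:
nodes: 3:D, 5:O, 6:A, 7:O, 8:A, 9:O, 10:T, 14:A, 16:A, 17:A
edges: (6,5,r); (8,3,l); (8,17,r); (14,9,l); (14,10,r); (16,14,l); (17,7,l); (17,7,r)


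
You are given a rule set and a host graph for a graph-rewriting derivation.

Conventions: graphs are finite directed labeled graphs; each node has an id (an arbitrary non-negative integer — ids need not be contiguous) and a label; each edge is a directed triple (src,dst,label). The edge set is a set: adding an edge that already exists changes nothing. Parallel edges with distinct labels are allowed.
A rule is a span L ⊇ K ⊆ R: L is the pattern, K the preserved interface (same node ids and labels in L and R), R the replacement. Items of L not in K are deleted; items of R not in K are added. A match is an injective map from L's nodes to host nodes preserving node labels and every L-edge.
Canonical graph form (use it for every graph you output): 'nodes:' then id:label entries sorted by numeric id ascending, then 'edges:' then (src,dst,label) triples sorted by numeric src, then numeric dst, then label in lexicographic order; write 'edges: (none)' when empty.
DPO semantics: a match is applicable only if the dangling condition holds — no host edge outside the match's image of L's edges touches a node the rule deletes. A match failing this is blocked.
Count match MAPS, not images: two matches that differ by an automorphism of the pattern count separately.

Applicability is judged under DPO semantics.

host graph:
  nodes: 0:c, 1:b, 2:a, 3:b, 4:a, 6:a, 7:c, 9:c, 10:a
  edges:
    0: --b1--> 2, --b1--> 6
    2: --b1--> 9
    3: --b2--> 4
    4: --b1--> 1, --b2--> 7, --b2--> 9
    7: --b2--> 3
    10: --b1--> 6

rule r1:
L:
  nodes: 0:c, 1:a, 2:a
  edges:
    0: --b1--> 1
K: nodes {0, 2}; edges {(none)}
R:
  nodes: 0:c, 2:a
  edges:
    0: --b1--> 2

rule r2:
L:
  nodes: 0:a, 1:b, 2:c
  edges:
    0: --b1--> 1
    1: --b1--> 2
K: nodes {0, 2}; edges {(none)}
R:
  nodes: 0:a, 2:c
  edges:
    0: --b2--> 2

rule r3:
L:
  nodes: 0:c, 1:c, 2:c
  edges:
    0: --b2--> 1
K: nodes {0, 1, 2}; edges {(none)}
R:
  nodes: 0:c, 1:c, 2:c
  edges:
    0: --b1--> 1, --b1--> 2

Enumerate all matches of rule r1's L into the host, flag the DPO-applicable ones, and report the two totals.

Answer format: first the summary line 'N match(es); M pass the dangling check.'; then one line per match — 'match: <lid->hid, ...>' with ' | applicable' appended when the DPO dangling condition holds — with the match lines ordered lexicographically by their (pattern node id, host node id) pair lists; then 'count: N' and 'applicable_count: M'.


6 match(es); 0 pass the dangling check.
match: 0->0, 1->2, 2->4
match: 0->0, 1->2, 2->6
match: 0->0, 1->2, 2->10
match: 0->0, 1->6, 2->2
match: 0->0, 1->6, 2->4
match: 0->0, 1->6, 2->10
count: 6
applicable_count: 0


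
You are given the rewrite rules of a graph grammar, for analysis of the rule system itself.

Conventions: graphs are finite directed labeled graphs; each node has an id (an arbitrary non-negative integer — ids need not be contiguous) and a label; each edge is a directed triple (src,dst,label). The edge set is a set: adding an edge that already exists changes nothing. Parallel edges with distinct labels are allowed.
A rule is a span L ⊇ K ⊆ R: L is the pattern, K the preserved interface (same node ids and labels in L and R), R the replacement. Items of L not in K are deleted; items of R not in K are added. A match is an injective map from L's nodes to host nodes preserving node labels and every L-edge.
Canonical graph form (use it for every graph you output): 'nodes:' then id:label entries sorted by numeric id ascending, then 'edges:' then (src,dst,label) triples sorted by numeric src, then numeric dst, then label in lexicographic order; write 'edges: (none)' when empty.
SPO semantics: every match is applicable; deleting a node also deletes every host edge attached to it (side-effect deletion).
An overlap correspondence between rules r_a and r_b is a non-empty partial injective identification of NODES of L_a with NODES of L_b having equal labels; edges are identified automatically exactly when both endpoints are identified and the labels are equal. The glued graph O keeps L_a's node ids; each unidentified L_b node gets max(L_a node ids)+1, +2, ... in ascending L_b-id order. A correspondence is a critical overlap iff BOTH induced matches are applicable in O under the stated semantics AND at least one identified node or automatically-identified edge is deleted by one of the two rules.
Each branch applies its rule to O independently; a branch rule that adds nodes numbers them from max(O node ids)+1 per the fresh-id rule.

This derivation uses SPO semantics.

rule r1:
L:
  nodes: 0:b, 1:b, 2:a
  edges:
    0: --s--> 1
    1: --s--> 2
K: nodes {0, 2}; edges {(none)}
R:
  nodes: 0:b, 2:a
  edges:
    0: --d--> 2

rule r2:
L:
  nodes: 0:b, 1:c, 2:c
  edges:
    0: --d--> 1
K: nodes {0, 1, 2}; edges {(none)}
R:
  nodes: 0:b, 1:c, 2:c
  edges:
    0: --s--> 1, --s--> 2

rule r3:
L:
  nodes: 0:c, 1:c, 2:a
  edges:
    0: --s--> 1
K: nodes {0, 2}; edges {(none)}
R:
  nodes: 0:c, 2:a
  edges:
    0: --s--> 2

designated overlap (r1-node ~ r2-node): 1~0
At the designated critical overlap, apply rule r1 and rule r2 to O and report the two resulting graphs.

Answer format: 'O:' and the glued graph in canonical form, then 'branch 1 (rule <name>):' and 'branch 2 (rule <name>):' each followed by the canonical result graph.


O:
nodes: 0:b, 1:b, 2:a, 3:c, 4:c
edges: (0,1,s); (1,2,s); (1,3,d)
branch 1 (rule r1):
nodes: 0:b, 2:a, 3:c, 4:c
edges: (0,2,d)
branch 2 (rule r2):
nodes: 0:b, 1:b, 2:a, 3:c, 4:c
edges: (0,1,s); (1,2,s); (1,3,s); (1,4,s)


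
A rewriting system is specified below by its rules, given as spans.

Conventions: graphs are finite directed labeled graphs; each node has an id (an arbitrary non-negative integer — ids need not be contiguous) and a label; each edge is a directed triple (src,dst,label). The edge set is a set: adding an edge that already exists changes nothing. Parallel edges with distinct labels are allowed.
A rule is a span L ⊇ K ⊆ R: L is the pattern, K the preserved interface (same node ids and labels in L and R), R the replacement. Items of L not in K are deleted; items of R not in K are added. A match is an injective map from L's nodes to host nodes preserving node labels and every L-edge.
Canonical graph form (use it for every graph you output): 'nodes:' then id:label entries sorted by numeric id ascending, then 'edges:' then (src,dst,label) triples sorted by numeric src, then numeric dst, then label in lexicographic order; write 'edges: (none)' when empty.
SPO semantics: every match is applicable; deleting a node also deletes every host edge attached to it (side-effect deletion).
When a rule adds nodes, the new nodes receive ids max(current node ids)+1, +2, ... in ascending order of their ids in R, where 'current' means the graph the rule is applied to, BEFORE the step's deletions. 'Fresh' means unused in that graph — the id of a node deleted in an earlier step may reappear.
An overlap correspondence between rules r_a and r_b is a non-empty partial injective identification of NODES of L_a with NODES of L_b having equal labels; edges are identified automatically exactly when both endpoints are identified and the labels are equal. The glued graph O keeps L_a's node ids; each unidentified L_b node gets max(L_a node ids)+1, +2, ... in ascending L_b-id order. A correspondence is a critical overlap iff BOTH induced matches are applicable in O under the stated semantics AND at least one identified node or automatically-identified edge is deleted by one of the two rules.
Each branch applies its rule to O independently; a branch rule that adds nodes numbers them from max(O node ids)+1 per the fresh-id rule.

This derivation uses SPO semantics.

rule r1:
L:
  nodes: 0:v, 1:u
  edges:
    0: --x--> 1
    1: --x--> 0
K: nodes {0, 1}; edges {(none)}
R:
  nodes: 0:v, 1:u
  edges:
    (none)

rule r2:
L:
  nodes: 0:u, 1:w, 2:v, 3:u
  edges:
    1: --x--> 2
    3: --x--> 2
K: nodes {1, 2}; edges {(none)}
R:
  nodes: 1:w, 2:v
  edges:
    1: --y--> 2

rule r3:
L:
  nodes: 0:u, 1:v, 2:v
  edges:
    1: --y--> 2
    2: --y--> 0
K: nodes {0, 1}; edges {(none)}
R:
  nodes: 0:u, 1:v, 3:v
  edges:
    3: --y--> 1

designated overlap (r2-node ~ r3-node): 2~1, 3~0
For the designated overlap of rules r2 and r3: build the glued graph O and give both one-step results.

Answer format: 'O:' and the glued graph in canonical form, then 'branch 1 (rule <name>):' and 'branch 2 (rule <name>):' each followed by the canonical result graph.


O:
nodes: 0:u, 1:w, 2:v, 3:u, 4:v
edges: (1,2,x); (2,4,y); (3,2,x); (4,3,y)
branch 1 (rule r2):
nodes: 1:w, 2:v, 4:v
edges: (1,2,y); (2,4,y)
branch 2 (rule r3):
nodes: 0:u, 1:w, 2:v, 3:u, 5:v
edges: (1,2,x); (3,2,x); (5,2,y)


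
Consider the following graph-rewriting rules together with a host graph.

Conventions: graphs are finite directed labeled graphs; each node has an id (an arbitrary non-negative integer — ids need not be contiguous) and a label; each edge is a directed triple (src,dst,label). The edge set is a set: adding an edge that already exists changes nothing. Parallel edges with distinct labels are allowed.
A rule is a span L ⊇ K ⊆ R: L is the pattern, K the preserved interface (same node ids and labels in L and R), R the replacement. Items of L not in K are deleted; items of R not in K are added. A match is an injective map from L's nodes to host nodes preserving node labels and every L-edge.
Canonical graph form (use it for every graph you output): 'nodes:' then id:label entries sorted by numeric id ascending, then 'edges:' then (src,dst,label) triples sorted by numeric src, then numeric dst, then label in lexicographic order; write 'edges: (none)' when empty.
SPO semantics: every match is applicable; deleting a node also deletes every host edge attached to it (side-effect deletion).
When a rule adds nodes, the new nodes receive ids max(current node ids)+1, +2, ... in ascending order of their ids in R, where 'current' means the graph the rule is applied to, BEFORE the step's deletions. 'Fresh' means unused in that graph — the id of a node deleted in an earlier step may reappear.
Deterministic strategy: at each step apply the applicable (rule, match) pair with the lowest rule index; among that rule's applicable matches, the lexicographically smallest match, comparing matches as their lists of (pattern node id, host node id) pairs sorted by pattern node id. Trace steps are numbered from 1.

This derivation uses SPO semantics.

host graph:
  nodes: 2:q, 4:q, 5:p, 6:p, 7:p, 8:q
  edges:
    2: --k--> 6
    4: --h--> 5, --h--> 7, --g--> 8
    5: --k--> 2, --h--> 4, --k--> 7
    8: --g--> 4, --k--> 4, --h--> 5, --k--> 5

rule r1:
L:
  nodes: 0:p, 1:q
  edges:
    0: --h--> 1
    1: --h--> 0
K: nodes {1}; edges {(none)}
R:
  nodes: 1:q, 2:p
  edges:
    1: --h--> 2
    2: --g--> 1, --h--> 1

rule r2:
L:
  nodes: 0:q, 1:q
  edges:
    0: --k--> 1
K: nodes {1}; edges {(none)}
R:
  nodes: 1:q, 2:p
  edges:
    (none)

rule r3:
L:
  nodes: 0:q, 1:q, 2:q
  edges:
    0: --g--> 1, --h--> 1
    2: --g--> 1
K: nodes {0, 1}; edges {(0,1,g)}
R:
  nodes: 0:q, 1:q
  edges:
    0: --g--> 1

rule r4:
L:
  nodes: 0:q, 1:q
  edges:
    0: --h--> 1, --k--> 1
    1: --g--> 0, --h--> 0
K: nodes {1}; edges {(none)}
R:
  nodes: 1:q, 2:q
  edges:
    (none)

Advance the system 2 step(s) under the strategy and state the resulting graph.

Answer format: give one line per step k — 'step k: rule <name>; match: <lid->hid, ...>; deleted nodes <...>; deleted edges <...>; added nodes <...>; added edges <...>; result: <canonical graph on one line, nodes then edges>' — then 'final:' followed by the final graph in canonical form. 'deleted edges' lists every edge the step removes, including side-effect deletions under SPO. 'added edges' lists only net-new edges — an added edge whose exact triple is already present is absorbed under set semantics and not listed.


step 1: rule r1; match: 0->5, 1->4; deleted nodes 5; deleted edges (4,5,h); (5,2,k); (5,4,h); (5,7,k); (8,5,h); (8,5,k); added nodes 9; added edges (4,9,h); (9,4,g); (9,4,h); result: nodes: 2:q, 4:q, 6:p, 7:p, 8:q, 9:p edges: (2,6,k); (4,7,h); (4,8,g); (4,9,h); (8,4,g); (8,4,k); (9,4,g); (9,4,h)
step 2: rule r1; match: 0->9, 1->4; deleted nodes 9; deleted edges (4,9,h); (9,4,g); (9,4,h); added nodes 10; added edges (4,10,h); (10,4,g); (10,4,h); result: nodes: 2:q, 4:q, 6:p, 7:p, 8:q, 10:p edges: (2,6,k); (4,7,h); (4,8,g); (4,10,h); (8,4,g); (8,4,k); (10,4,g); (10,4,h)
final:
nodes: 2:q, 4:q, 6:p, 7:p, 8:q, 10:p
edges: (2,6,k); (4,7,h); (4,8,g); (4,10,h); (8,4,g); (8,4,k); (10,4,g); (10,4,h)


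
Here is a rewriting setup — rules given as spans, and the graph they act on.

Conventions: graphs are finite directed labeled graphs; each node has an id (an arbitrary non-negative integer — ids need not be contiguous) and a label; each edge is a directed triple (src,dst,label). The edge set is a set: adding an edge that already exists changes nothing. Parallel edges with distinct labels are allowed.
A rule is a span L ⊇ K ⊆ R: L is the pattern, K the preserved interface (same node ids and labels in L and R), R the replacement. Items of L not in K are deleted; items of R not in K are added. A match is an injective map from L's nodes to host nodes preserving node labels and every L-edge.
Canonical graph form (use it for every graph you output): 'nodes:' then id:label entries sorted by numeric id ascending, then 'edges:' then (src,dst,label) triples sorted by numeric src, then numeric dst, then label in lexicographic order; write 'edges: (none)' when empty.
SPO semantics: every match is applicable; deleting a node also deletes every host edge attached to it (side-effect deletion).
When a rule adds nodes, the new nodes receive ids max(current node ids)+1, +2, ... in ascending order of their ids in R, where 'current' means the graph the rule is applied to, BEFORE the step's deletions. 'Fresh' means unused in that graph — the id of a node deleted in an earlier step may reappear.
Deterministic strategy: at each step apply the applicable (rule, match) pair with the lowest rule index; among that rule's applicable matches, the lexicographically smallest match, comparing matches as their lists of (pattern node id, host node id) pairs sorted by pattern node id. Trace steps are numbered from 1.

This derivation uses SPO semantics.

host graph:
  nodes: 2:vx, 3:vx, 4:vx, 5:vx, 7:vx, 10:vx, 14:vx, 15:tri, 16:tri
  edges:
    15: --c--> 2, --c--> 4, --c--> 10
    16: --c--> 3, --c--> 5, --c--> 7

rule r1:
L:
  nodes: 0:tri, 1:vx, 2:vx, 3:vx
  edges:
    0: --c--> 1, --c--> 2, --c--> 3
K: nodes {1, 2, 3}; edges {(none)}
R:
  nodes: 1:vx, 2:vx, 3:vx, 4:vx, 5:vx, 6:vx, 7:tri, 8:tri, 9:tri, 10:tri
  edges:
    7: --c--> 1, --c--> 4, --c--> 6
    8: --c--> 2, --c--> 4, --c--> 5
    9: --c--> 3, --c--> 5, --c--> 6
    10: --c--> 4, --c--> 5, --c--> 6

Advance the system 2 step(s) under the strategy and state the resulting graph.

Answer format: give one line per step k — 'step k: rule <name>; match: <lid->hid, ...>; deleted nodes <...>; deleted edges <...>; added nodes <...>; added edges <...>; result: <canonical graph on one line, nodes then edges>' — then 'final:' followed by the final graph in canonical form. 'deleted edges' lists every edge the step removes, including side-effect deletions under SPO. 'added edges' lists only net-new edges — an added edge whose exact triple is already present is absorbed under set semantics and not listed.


step 1: rule r1; match: 0->15, 1->2, 2->4, 3->10; deleted nodes 15; deleted edges (15,2,c); (15,4,c); (15,10,c); added nodes 17, 18, 19, 20, 21, 22, 23; added edges (20,2,c); (20,17,c); (20,19,c); (21,4,c); (21,17,c); (21,18,c); (22,10,c); (22,18,c); (22,19,c); (23,17,c); (23,18,c); (23,19,c); result: nodes: 2:vx, 3:vx, 4:vx, 5:vx, 7:vx, 10:vx, 14:vx, 16:tri, 17:vx, 18:vx, 19:vx, 20:tri, 21:tri, 22:tri, 23:tri edges: (16,3,c); (16,5,c); (16,7,c); (20,2,c); (20,17,c); (20,19,c); (21,4,c); (21,17,c); (21,18,c); (22,10,c); (22,18,c); (22,19,c); (23,17,c); (23,18,c); (23,19,c)
step 2: rule r1; match: 0->16, 1->3, 2->5, 3->7; deleted nodes 16; deleted edges (16,3,c); (16,5,c); (16,7,c); added nodes 24, 25, 26, 27, 28, 29, 30; added edges (27,3,c); (27,24,c); (27,26,c); (28,5,c); (28,24,c); (28,25,c); (29,7,c); (29,25,c); (29,26,c); (30,24,c); (30,25,c); (30,26,c); result: nodes: 2:vx, 3:vx, 4:vx, 5:vx, 7:vx, 10:vx, 14:vx, 17:vx, 18:vx, 19:vx, 20:tri, 21:tri, 22:tri, 23:tri, 24:vx, 25:vx, 26:vx, 27:tri, 28:tri, 29:tri, 30:tri edges: (20,2,c); (20,17,c); (20,19,c); (21,4,c); (21,17,c); (21,18,c); (22,10,c); (22,18,c); (22,19,c); (23,17,c); (23,18,c); (23,19,c); (27,3,c); (27,24,c); (27,26,c); (28,5,c); (28,24,c); (28,25,c); (29,7,c); (29,25,c); (29,26,c); (30,24,c); (30,25,c); (30,26,c)
final:
nodes: 2:vx, 3:vx, 4:vx, 5:vx, 7:vx, 10:vx, 14:vx, 17:vx, 18:vx, 19:vx, 20:tri, 21:tri, 22:tri, 23:tri, 24:vx, 25:vx, 26:vx, 27:tri, 28:tri, 29:tri, 30:tri
edges: (20,2,c); (20,17,c); (20,19,c); (21,4,c); (21,17,c); (21,18,c); (22,10,c); (22,18,c); (22,19,c); (23,17,c); (23,18,c); (23,19,c); (27,3,c); (27,24,c); (27,26,c); (28,5,c); (28,24,c); (28,25,c); (29,7,c); (29,25,c); (29,26,c); (30,24,c); (30,25,c); (30,26,c)


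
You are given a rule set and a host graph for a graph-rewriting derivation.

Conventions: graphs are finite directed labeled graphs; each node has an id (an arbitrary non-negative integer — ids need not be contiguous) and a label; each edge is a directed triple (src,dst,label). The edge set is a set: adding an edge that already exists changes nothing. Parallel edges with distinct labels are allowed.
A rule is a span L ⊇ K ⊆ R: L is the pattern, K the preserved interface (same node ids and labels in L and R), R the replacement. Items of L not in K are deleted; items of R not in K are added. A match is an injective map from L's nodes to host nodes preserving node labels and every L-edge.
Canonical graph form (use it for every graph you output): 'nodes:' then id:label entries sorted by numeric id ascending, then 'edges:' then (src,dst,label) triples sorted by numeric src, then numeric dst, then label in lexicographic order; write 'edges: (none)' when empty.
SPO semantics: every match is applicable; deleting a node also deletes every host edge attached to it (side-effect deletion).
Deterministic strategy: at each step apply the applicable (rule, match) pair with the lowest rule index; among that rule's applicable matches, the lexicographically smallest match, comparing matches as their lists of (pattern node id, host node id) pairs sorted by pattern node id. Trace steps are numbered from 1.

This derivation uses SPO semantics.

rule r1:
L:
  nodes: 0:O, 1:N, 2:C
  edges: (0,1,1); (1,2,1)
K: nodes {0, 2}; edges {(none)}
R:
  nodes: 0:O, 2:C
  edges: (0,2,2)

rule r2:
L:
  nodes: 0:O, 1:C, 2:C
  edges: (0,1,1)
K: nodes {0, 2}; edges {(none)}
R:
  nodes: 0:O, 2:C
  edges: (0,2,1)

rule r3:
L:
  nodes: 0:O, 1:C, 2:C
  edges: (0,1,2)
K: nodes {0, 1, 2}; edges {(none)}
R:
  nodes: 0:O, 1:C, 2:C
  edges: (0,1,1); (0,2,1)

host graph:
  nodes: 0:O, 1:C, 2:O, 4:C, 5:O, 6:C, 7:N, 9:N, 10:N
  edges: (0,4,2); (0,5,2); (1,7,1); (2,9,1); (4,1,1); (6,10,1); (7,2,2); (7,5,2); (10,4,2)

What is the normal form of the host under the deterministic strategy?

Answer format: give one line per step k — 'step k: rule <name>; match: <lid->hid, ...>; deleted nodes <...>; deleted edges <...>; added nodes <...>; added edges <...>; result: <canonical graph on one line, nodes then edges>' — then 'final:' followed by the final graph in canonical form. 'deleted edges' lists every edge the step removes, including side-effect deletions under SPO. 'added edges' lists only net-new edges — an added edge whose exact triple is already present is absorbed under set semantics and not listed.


step 1: rule r3; match: 0->0, 1->4, 2->1; deleted nodes (none); deleted edges (0,4,2); added nodes (none); added edges (0,1,1); (0,4,1); result: nodes: 0:O, 1:C, 2:O, 4:C, 5:O, 6:C, 7:N, 9:N, 10:N edges: (0,1,1); (0,4,1); (0,5,2); (1,7,1); (2,9,1); (4,1,1); (6,10,1); (7,2,2); (7,5,2); (10,4,2)
step 2: rule r2; match: 0->0, 1->1, 2->4; deleted nodes 1; deleted edges (0,1,1); (1,7,1); (4,1,1); added nodes (none); added edges (none); result: nodes: 0:O, 2:O, 4:C, 5:O, 6:C, 7:N, 9:N, 10:N edges: (0,4,1); (0,5,2); (2,9,1); (6,10,1); (7,2,2); (7,5,2); (10,4,2)
step 3: rule r2; match: 0->0, 1->4, 2->6; deleted nodes 4; deleted edges (0,4,1); (10,4,2); added nodes (none); added edges (0,6,1); result: nodes: 0:O, 2:O, 5:O, 6:C, 7:N, 9:N, 10:N edges: (0,5,2); (0,6,1); (2,9,1); (6,10,1); (7,2,2); (7,5,2)
final:
nodes: 0:O, 2:O, 5:O, 6:C, 7:N, 9:N, 10:N
edges: (0,5,2); (0,6,1); (2,9,1); (6,10,1); (7,2,2); (7,5,2)


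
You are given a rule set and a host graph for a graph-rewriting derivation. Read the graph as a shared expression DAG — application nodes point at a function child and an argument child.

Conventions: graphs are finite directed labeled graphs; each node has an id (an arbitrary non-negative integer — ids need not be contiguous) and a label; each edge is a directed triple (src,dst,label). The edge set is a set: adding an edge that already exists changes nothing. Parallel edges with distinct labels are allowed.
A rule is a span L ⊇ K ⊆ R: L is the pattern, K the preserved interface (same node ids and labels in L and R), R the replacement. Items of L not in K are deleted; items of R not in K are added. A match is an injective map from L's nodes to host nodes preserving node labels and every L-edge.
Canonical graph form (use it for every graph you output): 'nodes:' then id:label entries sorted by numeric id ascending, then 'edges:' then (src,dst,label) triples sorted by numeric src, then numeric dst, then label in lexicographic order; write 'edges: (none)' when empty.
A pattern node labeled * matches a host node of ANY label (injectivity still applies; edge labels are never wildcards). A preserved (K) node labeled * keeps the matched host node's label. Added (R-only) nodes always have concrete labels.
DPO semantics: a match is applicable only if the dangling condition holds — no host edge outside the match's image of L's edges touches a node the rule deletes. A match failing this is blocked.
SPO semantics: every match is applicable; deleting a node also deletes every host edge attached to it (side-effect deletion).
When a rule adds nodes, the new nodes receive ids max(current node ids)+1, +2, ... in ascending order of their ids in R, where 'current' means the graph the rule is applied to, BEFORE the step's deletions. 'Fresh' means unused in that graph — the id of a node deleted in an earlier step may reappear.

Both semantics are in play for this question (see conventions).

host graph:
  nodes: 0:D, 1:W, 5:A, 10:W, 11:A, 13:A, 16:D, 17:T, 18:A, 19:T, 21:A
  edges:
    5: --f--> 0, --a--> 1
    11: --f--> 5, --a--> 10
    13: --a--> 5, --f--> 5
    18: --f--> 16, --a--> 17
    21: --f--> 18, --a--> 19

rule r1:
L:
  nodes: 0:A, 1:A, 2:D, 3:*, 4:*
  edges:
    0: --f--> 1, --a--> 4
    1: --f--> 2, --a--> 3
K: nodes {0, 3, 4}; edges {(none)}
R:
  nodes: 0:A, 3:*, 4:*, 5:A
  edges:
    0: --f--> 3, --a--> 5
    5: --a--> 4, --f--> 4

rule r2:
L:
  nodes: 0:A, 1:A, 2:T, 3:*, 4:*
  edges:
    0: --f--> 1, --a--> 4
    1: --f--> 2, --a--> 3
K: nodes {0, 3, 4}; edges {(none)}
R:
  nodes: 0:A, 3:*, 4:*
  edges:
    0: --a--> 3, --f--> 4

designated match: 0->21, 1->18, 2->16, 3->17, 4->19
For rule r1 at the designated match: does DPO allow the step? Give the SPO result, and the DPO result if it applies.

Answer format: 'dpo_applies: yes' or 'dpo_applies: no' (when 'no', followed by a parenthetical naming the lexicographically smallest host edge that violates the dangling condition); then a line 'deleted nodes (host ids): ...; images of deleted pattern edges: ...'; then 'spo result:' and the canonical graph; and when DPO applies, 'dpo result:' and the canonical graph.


dpo_applies: yes
deleted nodes (host ids): 16, 18; images of deleted pattern edges: (18,16,f); (18,17,a); (21,18,f); (21,19,a)
spo result:
nodes: 0:D, 1:W, 5:A, 10:W, 11:A, 13:A, 17:T, 19:T, 21:A, 22:A
edges: (5,0,f); (5,1,a); (11,5,f); (11,10,a); (13,5,a); (13,5,f); (21,17,f); (21,22,a); (22,19,a); (22,19,f)
dpo result:
nodes: 0:D, 1:W, 5:A, 10:W, 11:A, 13:A, 17:T, 19:T, 21:A, 22:A
edges: (5,0,f); (5,1,a); (11,5,f); (11,10,a); (13,5,a); (13,5,f); (21,17,f); (21,22,a); (22,19,a); (22,19,f)


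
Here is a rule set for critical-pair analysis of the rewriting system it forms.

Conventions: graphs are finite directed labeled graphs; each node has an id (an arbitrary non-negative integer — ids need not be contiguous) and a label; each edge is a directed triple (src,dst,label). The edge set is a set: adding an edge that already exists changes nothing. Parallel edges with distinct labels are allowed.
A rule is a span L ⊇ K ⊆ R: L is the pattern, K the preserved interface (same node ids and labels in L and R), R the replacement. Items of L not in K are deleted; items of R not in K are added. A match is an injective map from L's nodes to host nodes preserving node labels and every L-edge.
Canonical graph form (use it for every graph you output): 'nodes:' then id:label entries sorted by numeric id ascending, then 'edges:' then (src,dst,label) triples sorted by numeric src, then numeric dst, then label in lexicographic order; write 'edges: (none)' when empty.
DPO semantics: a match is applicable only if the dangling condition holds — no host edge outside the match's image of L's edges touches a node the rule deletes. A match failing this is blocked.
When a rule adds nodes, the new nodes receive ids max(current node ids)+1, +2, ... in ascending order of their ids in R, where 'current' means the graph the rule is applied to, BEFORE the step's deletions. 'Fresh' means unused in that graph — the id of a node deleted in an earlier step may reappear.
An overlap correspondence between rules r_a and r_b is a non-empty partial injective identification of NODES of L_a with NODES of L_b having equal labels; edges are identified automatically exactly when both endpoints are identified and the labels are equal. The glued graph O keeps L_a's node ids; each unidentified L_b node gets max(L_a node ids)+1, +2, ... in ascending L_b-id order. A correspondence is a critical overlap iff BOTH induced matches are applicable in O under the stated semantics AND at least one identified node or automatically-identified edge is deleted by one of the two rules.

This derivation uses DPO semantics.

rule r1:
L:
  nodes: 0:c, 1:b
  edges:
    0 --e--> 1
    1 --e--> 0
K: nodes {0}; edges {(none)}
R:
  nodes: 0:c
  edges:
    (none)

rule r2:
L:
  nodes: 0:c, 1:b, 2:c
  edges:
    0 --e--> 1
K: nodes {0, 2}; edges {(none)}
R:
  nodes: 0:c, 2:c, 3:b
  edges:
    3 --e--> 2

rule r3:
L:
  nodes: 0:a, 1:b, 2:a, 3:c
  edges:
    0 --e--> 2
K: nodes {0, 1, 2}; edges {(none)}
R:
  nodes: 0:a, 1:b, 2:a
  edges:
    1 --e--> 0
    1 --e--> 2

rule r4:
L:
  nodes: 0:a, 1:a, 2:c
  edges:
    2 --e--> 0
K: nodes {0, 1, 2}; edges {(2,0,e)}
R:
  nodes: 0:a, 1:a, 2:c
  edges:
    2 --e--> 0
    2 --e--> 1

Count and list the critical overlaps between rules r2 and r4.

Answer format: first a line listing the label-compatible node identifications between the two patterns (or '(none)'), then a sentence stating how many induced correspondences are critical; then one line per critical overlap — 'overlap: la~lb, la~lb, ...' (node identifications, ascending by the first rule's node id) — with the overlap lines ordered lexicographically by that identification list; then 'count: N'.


label-compatible node identifications between L(r2) and L(r4): 0~2, 2~2
0 of the induced correspondences are critical overlaps of r2 and r4.
count: 0


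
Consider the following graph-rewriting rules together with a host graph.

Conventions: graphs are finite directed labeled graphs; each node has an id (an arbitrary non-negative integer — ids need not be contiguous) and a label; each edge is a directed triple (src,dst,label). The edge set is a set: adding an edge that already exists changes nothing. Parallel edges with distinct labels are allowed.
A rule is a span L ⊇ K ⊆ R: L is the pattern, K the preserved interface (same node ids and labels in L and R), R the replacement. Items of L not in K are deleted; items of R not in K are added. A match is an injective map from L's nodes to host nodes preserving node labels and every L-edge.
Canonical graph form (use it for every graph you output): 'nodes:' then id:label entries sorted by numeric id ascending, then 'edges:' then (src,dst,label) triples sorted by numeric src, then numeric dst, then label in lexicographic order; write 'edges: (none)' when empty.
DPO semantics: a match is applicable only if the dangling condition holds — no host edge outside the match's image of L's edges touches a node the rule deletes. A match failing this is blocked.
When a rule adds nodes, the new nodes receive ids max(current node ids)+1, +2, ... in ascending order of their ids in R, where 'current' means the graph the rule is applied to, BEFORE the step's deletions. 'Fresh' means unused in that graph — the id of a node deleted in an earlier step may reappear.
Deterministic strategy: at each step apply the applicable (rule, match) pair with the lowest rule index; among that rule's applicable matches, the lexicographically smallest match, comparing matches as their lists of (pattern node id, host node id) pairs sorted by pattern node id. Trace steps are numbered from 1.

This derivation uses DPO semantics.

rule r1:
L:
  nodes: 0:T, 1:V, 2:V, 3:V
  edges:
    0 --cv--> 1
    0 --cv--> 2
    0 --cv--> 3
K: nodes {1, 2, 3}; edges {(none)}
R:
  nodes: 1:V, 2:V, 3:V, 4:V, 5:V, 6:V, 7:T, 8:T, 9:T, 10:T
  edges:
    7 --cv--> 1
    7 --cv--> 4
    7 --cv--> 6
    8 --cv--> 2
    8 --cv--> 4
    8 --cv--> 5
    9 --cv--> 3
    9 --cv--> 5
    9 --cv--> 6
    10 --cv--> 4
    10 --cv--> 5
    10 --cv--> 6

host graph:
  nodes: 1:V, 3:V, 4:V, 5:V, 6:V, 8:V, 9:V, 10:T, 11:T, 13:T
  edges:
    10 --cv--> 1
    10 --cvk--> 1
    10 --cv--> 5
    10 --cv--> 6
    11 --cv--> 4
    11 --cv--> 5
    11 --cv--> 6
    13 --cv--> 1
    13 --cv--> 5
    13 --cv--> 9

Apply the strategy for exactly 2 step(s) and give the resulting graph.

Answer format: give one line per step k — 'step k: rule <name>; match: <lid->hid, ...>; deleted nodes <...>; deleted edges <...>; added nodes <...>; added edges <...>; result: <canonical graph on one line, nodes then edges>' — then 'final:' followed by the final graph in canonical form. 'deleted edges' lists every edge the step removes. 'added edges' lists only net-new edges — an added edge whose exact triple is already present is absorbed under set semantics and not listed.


step 1: rule r1; match: 0->11, 1->4, 2->5, 3->6; deleted nodes 11; deleted edges (11,4,cv); (11,5,cv); (11,6,cv); added nodes 14, 15, 16, 17, 18, 19, 20; added edges (17,4,cv); (17,14,cv); (17,16,cv); (18,5,cv); (18,14,cv); (18,15,cv); (19,6,cv); (19,15,cv); (19,16,cv); (20,14,cv); (20,15,cv); (20,16,cv); result: nodes: 1:V, 3:V, 4:V, 5:V, 6:V, 8:V, 9:V, 10:T, 13:T, 14:V, 15:V, 16:V, 17:T, 18:T, 19:T, 20:T edges: (10,1,cv); (10,1,cvk); (10,5,cv); (10,6,cv); (13,1,cv); (13,5,cv); (13,9,cv); (17,4,cv); (17,14,cv); (17,16,cv); (18,5,cv); (18,14,cv); (18,15,cv); (19,6,cv); (19,15,cv); (19,16,cv); (20,14,cv); (20,15,cv); (20,16,cv)
step 2: rule r1; match: 0->13, 1->1, 2->5, 3->9; deleted nodes 13; deleted edges (13,1,cv); (13,5,cv); (13,9,cv); added nodes 21, 22, 23, 24, 25, 26, 27; added edges (24,1,cv); (24,21,cv); (24,23,cv); (25,5,cv); (25,21,cv); (25,22,cv); (26,9,cv); (26,22,cv); (26,23,cv); (27,21,cv); (27,22,cv); (27,23,cv); result: nodes: 1:V, 3:V, 4:V, 5:V, 6:V, 8:V, 9:V, 10:T, 14:V, 15:V, 16:V, 17:T, 18:T, 19:T, 20:T, 21:V, 22:V, 23:V, 24:T, 25:T, 26:T, 27:T edges: (10,1,cv); (10,1,cvk); (10,5,cv); (10,6,cv); (17,4,cv); (17,14,cv); (17,16,cv); (18,5,cv); (18,14,cv); (18,15,cv); (19,6,cv); (19,15,cv); (19,16,cv); (20,14,cv); (20,15,cv); (20,16,cv); (24,1,cv); (24,21,cv); (24,23,cv); (25,5,cv); (25,21,cv); (25,22,cv); (26,9,cv); (26,22,cv); (26,23,cv); (27,21,cv); (27,22,cv); (27,23,cv)
final:
nodes: 1:V, 3:V, 4:V, 5:V, 6:V, 8:V, 9:V, 10:T, 14:V, 15:V, 16:V, 17:T, 18:T, 19:T, 20:T, 21:V, 22:V, 23:V, 24:T, 25:T, 26:T, 27:T
edges: (10,1,cv); (10,1,cvk); (10,5,cv); (10,6,cv); (17,4,cv); (17,14,cv); (17,16,cv); (18,5,cv); (18,14,cv); (18,15,cv); (19,6,cv); (19,15,cv); (19,16,cv); (20,14,cv); (20,15,cv); (20,16,cv); (24,1,cv); (24,21,cv); (24,23,cv); (25,5,cv); (25,21,cv); (25,22,cv); (26,9,cv); (26,22,cv); (26,23,cv); (27,21,cv); (27,22,cv); (27,23,cv)


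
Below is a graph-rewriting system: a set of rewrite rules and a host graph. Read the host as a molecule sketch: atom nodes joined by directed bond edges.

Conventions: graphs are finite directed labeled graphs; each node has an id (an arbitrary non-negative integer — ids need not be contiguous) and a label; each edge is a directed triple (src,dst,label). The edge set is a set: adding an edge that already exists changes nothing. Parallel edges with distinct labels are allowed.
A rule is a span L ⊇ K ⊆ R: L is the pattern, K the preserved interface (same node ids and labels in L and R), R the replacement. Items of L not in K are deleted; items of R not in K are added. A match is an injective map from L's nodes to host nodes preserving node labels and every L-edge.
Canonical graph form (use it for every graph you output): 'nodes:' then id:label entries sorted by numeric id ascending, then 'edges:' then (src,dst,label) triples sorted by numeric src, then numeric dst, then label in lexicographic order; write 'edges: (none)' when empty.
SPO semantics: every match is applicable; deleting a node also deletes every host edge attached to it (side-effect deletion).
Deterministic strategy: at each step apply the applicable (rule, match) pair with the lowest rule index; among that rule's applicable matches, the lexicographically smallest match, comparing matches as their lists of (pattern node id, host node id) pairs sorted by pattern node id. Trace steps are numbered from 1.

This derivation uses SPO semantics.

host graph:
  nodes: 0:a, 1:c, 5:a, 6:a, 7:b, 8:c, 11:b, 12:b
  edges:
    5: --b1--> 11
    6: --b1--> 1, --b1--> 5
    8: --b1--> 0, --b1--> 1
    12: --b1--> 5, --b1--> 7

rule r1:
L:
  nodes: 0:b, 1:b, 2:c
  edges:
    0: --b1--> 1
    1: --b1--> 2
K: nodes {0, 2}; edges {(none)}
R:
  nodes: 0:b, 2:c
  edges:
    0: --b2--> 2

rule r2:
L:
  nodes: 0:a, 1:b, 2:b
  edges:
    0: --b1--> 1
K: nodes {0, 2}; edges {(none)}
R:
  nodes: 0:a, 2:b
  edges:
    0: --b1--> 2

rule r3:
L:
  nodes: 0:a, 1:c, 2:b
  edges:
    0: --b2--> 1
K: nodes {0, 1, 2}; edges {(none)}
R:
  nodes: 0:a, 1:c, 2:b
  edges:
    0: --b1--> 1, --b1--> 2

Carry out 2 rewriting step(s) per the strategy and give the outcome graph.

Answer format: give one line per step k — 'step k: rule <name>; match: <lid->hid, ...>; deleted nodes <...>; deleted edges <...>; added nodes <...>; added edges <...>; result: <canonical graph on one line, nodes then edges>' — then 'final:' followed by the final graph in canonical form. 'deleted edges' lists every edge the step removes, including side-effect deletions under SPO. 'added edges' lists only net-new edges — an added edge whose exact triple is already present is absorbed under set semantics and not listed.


step 1: rule r2; match: 0->5, 1->11, 2->7; deleted nodes 11; deleted edges (5,11,b1); added nodes (none); added edges (5,7,b1); result: nodes: 0:a, 1:c, 5:a, 6:a, 7:b, 8:c, 12:b edges: (5,7,b1); (6,1,b1); (6,5,b1); (8,0,b1); (8,1,b1); (12,5,b1); (12,7,b1)
step 2: rule r2; match: 0->5, 1->7, 2->12; deleted nodes 7; deleted edges (5,7,b1); (12,7,b1); added nodes (none); added edges (5,12,b1); result: nodes: 0:a, 1:c, 5:a, 6:a, 8:c, 12:b edges: (5,12,b1); (6,1,b1); (6,5,b1); (8,0,b1); (8,1,b1); (12,5,b1)
final:
nodes: 0:a, 1:c, 5:a, 6:a, 8:c, 12:b
edges: (5,12,b1); (6,1,b1); (6,5,b1); (8,0,b1); (8,1,b1); (12,5,b1)


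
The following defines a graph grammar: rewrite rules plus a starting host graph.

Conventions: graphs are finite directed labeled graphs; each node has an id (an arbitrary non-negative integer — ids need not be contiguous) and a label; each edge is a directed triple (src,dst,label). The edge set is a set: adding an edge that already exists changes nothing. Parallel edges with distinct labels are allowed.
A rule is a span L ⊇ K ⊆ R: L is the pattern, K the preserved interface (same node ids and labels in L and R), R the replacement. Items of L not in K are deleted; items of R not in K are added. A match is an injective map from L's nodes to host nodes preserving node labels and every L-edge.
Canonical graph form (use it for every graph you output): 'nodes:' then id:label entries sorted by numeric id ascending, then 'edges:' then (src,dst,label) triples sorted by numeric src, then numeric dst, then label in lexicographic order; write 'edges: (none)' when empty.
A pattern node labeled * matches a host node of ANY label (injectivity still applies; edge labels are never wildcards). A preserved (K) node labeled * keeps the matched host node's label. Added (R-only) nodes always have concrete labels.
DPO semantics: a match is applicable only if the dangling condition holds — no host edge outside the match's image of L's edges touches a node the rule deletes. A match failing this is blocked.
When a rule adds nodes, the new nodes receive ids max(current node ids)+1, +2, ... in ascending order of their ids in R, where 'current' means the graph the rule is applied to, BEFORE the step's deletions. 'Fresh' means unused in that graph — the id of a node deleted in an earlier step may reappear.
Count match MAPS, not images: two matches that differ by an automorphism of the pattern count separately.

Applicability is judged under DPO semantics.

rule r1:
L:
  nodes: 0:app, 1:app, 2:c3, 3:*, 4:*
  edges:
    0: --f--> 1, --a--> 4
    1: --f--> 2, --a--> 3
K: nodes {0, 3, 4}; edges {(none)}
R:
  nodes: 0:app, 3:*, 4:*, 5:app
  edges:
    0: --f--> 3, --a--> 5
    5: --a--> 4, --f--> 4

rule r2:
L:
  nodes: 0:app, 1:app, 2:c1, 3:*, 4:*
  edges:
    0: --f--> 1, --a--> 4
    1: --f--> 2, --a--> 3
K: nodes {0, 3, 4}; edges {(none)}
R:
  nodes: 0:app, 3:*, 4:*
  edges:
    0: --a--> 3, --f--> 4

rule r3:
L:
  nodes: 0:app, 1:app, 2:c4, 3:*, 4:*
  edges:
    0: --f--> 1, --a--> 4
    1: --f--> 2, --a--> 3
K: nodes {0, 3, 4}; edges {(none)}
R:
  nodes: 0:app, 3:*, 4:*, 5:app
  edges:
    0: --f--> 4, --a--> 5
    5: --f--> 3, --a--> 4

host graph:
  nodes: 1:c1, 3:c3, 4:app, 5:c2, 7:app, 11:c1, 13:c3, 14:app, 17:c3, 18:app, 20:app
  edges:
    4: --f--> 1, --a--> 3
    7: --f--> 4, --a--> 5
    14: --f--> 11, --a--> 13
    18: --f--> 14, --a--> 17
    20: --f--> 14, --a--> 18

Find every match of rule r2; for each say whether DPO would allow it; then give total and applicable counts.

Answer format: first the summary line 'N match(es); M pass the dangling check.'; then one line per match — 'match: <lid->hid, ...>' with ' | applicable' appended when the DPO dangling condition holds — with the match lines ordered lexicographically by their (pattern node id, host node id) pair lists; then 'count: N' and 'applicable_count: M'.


3 match(es); 1 pass the dangling check.
match: 0->7, 1->4, 2->1, 3->3, 4->5 | applicable
match: 0->18, 1->14, 2->11, 3->13, 4->17
match: 0->20, 1->14, 2->11, 3->13, 4->18
count: 3
applicable_count: 1
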